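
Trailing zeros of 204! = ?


floor(204/5) = 40
floor(204/25) = 8
floor(204/125) = 1
Total = 49

49 trailing zeros


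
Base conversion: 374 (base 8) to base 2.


374 (base 8) = 252 (decimal)
252 (decimal) = 11111100 (base 2)


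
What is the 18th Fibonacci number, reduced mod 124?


F(k) mod 124 for k=1..18:
1, 1, 2, 3, 5, 8, 13, 21, 34, 55, 89, 20, 109, 5, 114, 119, 109, 104
F(18) mod 124 = 104


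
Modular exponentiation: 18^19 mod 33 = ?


18^1 mod 33 = 18
18^2 mod 33 = 27
18^3 mod 33 = 24
18^4 mod 33 = 3
18^5 mod 33 = 21
18^6 mod 33 = 15
18^7 mod 33 = 6
18^8 mod 33 = 9
18^9 mod 33 = 30
18^10 mod 33 = 12
18^11 mod 33 = 18
18^12 mod 33 = 27
18^13 mod 33 = 24
18^14 mod 33 = 3
18^15 mod 33 = 21
18^16 mod 33 = 15
18^17 mod 33 = 6
18^18 mod 33 = 9
18^19 mod 33 = 30


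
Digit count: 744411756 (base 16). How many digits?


744411756 in base 16 = 2C5ED26C
Number of digits = 8

8 digits (base 16)


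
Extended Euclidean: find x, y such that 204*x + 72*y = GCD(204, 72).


Tabular extended Euclidean (each row: r = 204*s + 72*t):
r=204, s=1, t=0
r=72, s=0, t=1
q=2: r=60, s=1, t=-2   [204*(1) + 72*(-2) = 60]
q=1: r=12, s=-1, t=3   [204*(-1) + 72*(3) = 12]
q=5: r=0, s=6, t=-17   [204*(6) + 72*(-17) = 0]
GCD = 12; from the row with r=12: x=-1, y=3
Check: 204*(-1) + 72*(3) = -204 + 216 = 12

GCD = 12, x = -1, y = 3


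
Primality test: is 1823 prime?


Check divisors up to sqrt(1823) = 42.6966
No divisors found.
1823 is prime.

Yes, 1823 is prime


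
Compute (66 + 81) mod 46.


66 + 81 = 147
147 mod 46 = 9


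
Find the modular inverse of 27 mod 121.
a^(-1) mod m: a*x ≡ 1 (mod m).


Use the extended Euclidean algorithm on (121, 27); each row r = 121*s + 27*t:
r=121, s=1, t=0
r=27, s=0, t=1
q=4: r=13, s=1, t=-4   [121*(1) + 27*(-4) = 13]
q=2: r=1, s=-2, t=9   [121*(-2) + 27*(9) = 1]
q=13: r=0, s=27, t=-121   [121*(27) + 27*(-121) = 0]
GCD = 1 with t = 9, so 27*(9) ≡ 1 (mod 121)
Inverse = 9 mod 121 = 9
Check: 27 * 9 = 243 ≡ 1 (mod 121)

27^(-1) ≡ 9 (mod 121)


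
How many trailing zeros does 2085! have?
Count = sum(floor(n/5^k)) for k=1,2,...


floor(2085/5) = 417
floor(2085/25) = 83
floor(2085/125) = 16
floor(2085/625) = 3
Total = 519

519 trailing zeros


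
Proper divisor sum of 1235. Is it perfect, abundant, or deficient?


Proper divisors: 1, 5, 13, 19, 65, 95, 247
Sum = 1 + 5 + 13 + 19 + 65 + 95 + 247 = 445
445 < 1235 → deficient

s(1235) = 445 (deficient)


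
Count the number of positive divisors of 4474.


4474 = 2^1 × 2237^1
d(4474) = (1+1) × (1+1) = 4

4 divisors


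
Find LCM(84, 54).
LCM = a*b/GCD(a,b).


GCD(84, 54) = 6
LCM = 84*54/6 = 4536/6 = 756

LCM = 756


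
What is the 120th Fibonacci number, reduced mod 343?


F(k) mod 343 for k=1..120:
1, 1, 2, 3, 5, 8, 13, 21, 34, 55, 89, 144, 233, 34, 267, 301, 225, 183, 65, 248, 313, 218, 188, 63, 251, 314, 222, 193, 72, 265, 337, 259, 253, 169, 79, 248, 327, 232, 216, 105, 321, 83, 61, 144, 205, 6, 211, 217, 85, 302, 44, 3, 47, 50, 97, 147, 244, 48, 292, 340, 289, 286, 232, 175, 64, 239, 303, 199, 159, 15, 174, 189, 20, 209, 229, 95, 324, 76, 57, 133, 190, 323, 170, 150, 320, 127, 104, 231, 335, 223, 215, 95, 310, 62, 29, 91, 120, 211, 331, 199, 187, 43, 230, 273, 160, 90, 250, 340, 247, 244, 148, 49, 197, 246, 100, 3, 103, 106, 209, 315
F(120) mod 343 = 315


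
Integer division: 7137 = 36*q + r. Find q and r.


7137 = 36 * 198 + 9
Check: 7128 + 9 = 7137

q = 198, r = 9


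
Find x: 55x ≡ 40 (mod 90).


GCD(55, 90) = 5 divides 40
Divide: 11x ≡ 8 (mod 18)
x ≡ 4 (mod 18)


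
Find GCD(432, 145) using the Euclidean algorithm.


432 = 2 * 145 + 142
145 = 1 * 142 + 3
142 = 47 * 3 + 1
3 = 3 * 1 + 0
GCD = 1


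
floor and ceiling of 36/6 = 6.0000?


36/6 = 6.0000
floor = 6
ceil = 6

floor = 6, ceil = 6


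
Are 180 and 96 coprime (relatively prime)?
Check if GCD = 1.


Euclidean algorithm:
180 = 1 * 96 + 84
96 = 1 * 84 + 12
84 = 7 * 12 + 0
GCD(180, 96) = 12

No, not coprime (GCD = 12)


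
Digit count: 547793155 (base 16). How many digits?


547793155 in base 16 = 20A6A903
Number of digits = 8

8 digits (base 16)


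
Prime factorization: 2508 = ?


2508 / 2 = 1254
1254 / 2 = 627
627 / 3 = 209
209 / 11 = 19
19 / 19 = 1
2508 = 2^2 × 3 × 11 × 19


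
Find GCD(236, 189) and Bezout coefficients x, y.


Tabular extended Euclidean (each row: r = 236*s + 189*t):
r=236, s=1, t=0
r=189, s=0, t=1
q=1: r=47, s=1, t=-1   [236*(1) + 189*(-1) = 47]
q=4: r=1, s=-4, t=5   [236*(-4) + 189*(5) = 1]
q=47: r=0, s=189, t=-236   [236*(189) + 189*(-236) = 0]
GCD = 1; from the row with r=1: x=-4, y=5
Check: 236*(-4) + 189*(5) = -944 + 945 = 1

GCD = 1, x = -4, y = 5


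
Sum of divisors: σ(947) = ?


Divisors of 947: 1, 947
Sum = 1 + 947 = 948

σ(947) = 948


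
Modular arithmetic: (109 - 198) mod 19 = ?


109 - 198 = -89
-89 mod 19 = 6


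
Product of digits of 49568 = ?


4 × 9 × 5 × 6 × 8 = 8640


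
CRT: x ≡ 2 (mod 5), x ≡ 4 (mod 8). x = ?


M = 5*8 = 40
M1 = M/5 = 8, M2 = M/8 = 5
M1^(-1) mod 5 = 2, M2^(-1) mod 8 = 5
x = 2*8*2 + 4*5*5 = 132
132 mod 40 = 12
Check: 12 mod 5 = 2 ✓, 12 mod 8 = 4 ✓

x ≡ 12 (mod 40)


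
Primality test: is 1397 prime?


1397 / 11 = 127 (exact division)
1397 is NOT prime.

No, 1397 is not prime


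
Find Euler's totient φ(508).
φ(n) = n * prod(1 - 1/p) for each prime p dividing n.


508 = 2^2 × 127
Prime factors: 2, 127
φ(508) = 508 × (1-1/2) × (1-1/127)
= 508 × 1/2 × 126/127 = 252

φ(508) = 252


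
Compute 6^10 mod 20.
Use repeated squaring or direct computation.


6^1 mod 20 = 6
6^2 mod 20 = 16
6^3 mod 20 = 16
6^4 mod 20 = 16
6^5 mod 20 = 16
6^6 mod 20 = 16
6^7 mod 20 = 16
6^8 mod 20 = 16
6^9 mod 20 = 16
6^10 mod 20 = 16


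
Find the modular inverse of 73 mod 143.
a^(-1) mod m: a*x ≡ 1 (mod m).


Use the extended Euclidean algorithm on (143, 73); each row r = 143*s + 73*t:
r=143, s=1, t=0
r=73, s=0, t=1
q=1: r=70, s=1, t=-1   [143*(1) + 73*(-1) = 70]
q=1: r=3, s=-1, t=2   [143*(-1) + 73*(2) = 3]
q=23: r=1, s=24, t=-47   [143*(24) + 73*(-47) = 1]
q=3: r=0, s=-73, t=143   [143*(-73) + 73*(143) = 0]
GCD = 1 with t = -47, so 73*(-47) ≡ 1 (mod 143)
Inverse = -47 mod 143 = 96
Check: 73 * 96 = 7008 ≡ 1 (mod 143)

73^(-1) ≡ 96 (mod 143)


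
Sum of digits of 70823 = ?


7 + 0 + 8 + 2 + 3 = 20


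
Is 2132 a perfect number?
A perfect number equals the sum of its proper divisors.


Proper divisors of 2132: 1, 2, 4, 13, 26, 41, 52, 82, 164, 533, 1066
Sum = 1 + 2 + 4 + 13 + 26 + 41 + 52 + 82 + 164 + 533 + 1066 = 1984

No, 2132 is not perfect (1984 ≠ 2132)


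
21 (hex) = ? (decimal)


21 (base 16) = 33 (decimal)
33 (decimal) = 33 (base 10)


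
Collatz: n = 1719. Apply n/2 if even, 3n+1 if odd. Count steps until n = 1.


1719 → 5158 → 2579 → 7738 → 3869 → 11608 → 5804 → 2902 → 1451 → 4354 → 2177 → 6532 → 3266 → 1633 → 4900 → 2450 → 1225 → 3676 → 1838 → 919 → 2758 → 1379 → 4138 → 2069 → 6208 → 3104 → 1552 → 776 → 388 → 194 → 97 → 292 → 146 → 73 → 220 → 110 → 55 → 166 → 83 → 250 → 125 → 376 → 188 → 94 → 47 → 142 → 71 → 214 → 107 → 322 → 161 → 484 → 242 → 121 → 364 → 182 → 91 → 274 → 137 → 412 → 206 → 103 → 310 → 155 → 466 → 233 → 700 → 350 → 175 → 526 → 263 → 790 → 395 → 1186 → 593 → 1780 → 890 → 445 → 1336 → 668 → 334 → 167 → 502 → 251 → 754 → 377 → 1132 → 566 → 283 → 850 → 425 → 1276 → 638 → 319 → 958 → 479 → 1438 → 719 → 2158 → 1079 → 3238 → 1619 → 4858 → 2429 → 7288 → 3644 → 1822 → 911 → 2734 → 1367 → 4102 → 2051 → 6154 → 3077 → 9232 → 4616 → 2308 → 1154 → 577 → 1732 → 866 → 433 → 1300 → 650 → 325 → 976 → 488 → 244 → 122 → 61 → 184 → 92 → 46 → 23 → 70 → 35 → 106 → 53 → 160 → 80 → 40 → 20 → 10 → 5 → 16 → 8 → 4 → 2 → 1
Total steps = 148

148 steps


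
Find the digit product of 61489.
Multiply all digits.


6 × 1 × 4 × 8 × 9 = 1728


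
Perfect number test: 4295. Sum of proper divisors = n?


Proper divisors of 4295: 1, 5, 859
Sum = 1 + 5 + 859 = 865

No, 4295 is not perfect (865 ≠ 4295)


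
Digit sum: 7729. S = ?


7 + 7 + 2 + 9 = 25


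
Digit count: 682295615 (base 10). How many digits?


682295615 has 9 digits in base 10
floor(log10(682295615)) + 1 = floor(8.8340) + 1 = 9

9 digits (base 10)


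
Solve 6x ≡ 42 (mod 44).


GCD(6, 44) = 2 divides 42
Divide: 3x ≡ 21 (mod 22)
x ≡ 7 (mod 22)


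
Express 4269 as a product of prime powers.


4269 / 3 = 1423
1423 / 1423 = 1
4269 = 3 × 1423


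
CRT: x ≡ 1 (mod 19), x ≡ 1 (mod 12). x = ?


M = 19*12 = 228
M1 = M/19 = 12, M2 = M/12 = 19
M1^(-1) mod 19 = 8, M2^(-1) mod 12 = 7
x = 1*12*8 + 1*19*7 = 229
229 mod 228 = 1
Check: 1 mod 19 = 1 ✓, 1 mod 12 = 1 ✓

x ≡ 1 (mod 228)


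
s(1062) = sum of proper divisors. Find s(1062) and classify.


Proper divisors: 1, 2, 3, 6, 9, 18, 59, 118, 177, 354, 531
Sum = 1 + 2 + 3 + 6 + 9 + 18 + 59 + 118 + 177 + 354 + 531 = 1278
1278 > 1062 → abundant

s(1062) = 1278 (abundant)


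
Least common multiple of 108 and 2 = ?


GCD(108, 2) = 2
LCM = 108*2/2 = 216/2 = 108

LCM = 108


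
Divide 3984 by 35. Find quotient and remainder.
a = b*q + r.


3984 = 35 * 113 + 29
Check: 3955 + 29 = 3984

q = 113, r = 29


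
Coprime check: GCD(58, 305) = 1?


Euclidean algorithm:
305 = 5 * 58 + 15
58 = 3 * 15 + 13
15 = 1 * 13 + 2
13 = 6 * 2 + 1
2 = 2 * 1 + 0
GCD(58, 305) = 1

Yes, coprime (GCD = 1)


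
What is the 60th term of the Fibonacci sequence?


Sequence: 1, 1, 2, 3, 5, 8, 13, 21, 34, 55, 89, 144, 233, 377, 610, 987, 1597, 2584, 4181, 6765, 10946, 17711, 28657, 46368, 75025, 121393, 196418, 317811, 514229, 832040, 1346269, 2178309, 3524578, 5702887, 9227465, 14930352, 24157817, 39088169, 63245986, 102334155, 165580141, 267914296, 433494437, 701408733, 1134903170, 1836311903, 2971215073, 4807526976, 7778742049, 12586269025, 20365011074, 32951280099, 53316291173, 86267571272, 139583862445, 225851433717, 365435296162, 591286729879, 956722026041, 1548008755920
F(60) = 1548008755920


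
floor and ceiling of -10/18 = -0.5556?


-10/18 = -0.5556
floor = -1
ceil = 0

floor = -1, ceil = 0


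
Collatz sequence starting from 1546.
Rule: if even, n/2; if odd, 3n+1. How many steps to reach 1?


1546 → 773 → 2320 → 1160 → 580 → 290 → 145 → 436 → 218 → 109 → 328 → 164 → 82 → 41 → 124 → 62 → 31 → 94 → 47 → 142 → 71 → 214 → 107 → 322 → 161 → 484 → 242 → 121 → 364 → 182 → 91 → 274 → 137 → 412 → 206 → 103 → 310 → 155 → 466 → 233 → 700 → 350 → 175 → 526 → 263 → 790 → 395 → 1186 → 593 → 1780 → 890 → 445 → 1336 → 668 → 334 → 167 → 502 → 251 → 754 → 377 → 1132 → 566 → 283 → 850 → 425 → 1276 → 638 → 319 → 958 → 479 → 1438 → 719 → 2158 → 1079 → 3238 → 1619 → 4858 → 2429 → 7288 → 3644 → 1822 → 911 → 2734 → 1367 → 4102 → 2051 → 6154 → 3077 → 9232 → 4616 → 2308 → 1154 → 577 → 1732 → 866 → 433 → 1300 → 650 → 325 → 976 → 488 → 244 → 122 → 61 → 184 → 92 → 46 → 23 → 70 → 35 → 106 → 53 → 160 → 80 → 40 → 20 → 10 → 5 → 16 → 8 → 4 → 2 → 1
Total steps = 122

122 steps


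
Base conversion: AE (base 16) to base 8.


AE (base 16) = 174 (decimal)
174 (decimal) = 256 (base 8)


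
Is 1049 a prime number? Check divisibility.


Check divisors up to sqrt(1049) = 32.3883
No divisors found.
1049 is prime.

Yes, 1049 is prime


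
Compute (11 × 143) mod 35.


11 × 143 = 1573
1573 mod 35 = 33


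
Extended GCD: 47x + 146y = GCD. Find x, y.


Tabular extended Euclidean (each row: r = 47*s + 146*t):
r=47, s=1, t=0
r=146, s=0, t=1
q=0: r=47, s=1, t=0   [47*(1) + 146*(0) = 47]
q=3: r=5, s=-3, t=1   [47*(-3) + 146*(1) = 5]
q=9: r=2, s=28, t=-9   [47*(28) + 146*(-9) = 2]
q=2: r=1, s=-59, t=19   [47*(-59) + 146*(19) = 1]
q=2: r=0, s=146, t=-47   [47*(146) + 146*(-47) = 0]
GCD = 1; from the row with r=1: x=-59, y=19
Check: 47*(-59) + 146*(19) = -2773 + 2774 = 1

GCD = 1, x = -59, y = 19


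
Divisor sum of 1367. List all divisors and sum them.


Divisors of 1367: 1, 1367
Sum = 1 + 1367 = 1368

σ(1367) = 1368


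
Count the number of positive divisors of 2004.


2004 = 2^2 × 3^1 × 167^1
d(2004) = (2+1) × (1+1) × (1+1) = 12

12 divisors


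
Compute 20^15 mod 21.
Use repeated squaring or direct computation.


20^1 mod 21 = 20
20^2 mod 21 = 1
20^3 mod 21 = 20
20^4 mod 21 = 1
20^5 mod 21 = 20
20^6 mod 21 = 1
20^7 mod 21 = 20
20^8 mod 21 = 1
20^9 mod 21 = 20
20^10 mod 21 = 1
20^11 mod 21 = 20
20^12 mod 21 = 1
20^13 mod 21 = 20
20^14 mod 21 = 1
20^15 mod 21 = 20


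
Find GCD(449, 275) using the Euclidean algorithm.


449 = 1 * 275 + 174
275 = 1 * 174 + 101
174 = 1 * 101 + 73
101 = 1 * 73 + 28
73 = 2 * 28 + 17
28 = 1 * 17 + 11
17 = 1 * 11 + 6
11 = 1 * 6 + 5
6 = 1 * 5 + 1
5 = 5 * 1 + 0
GCD = 1


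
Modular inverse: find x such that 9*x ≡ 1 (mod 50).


Use the extended Euclidean algorithm on (50, 9); each row r = 50*s + 9*t:
r=50, s=1, t=0
r=9, s=0, t=1
q=5: r=5, s=1, t=-5   [50*(1) + 9*(-5) = 5]
q=1: r=4, s=-1, t=6   [50*(-1) + 9*(6) = 4]
q=1: r=1, s=2, t=-11   [50*(2) + 9*(-11) = 1]
q=4: r=0, s=-9, t=50   [50*(-9) + 9*(50) = 0]
GCD = 1 with t = -11, so 9*(-11) ≡ 1 (mod 50)
Inverse = -11 mod 50 = 39
Check: 9 * 39 = 351 ≡ 1 (mod 50)

9^(-1) ≡ 39 (mod 50)


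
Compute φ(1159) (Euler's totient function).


1159 = 19 × 61
Prime factors: 19, 61
φ(1159) = 1159 × (1-1/19) × (1-1/61)
= 1159 × 18/19 × 60/61 = 1080

φ(1159) = 1080


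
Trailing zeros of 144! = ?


floor(144/5) = 28
floor(144/25) = 5
floor(144/125) = 1
Total = 34

34 trailing zeros


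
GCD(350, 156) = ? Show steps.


350 = 2 * 156 + 38
156 = 4 * 38 + 4
38 = 9 * 4 + 2
4 = 2 * 2 + 0
GCD = 2


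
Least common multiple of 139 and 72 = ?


GCD(139, 72) = 1
LCM = 139*72/1 = 10008/1 = 10008

LCM = 10008


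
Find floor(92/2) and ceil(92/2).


92/2 = 46.0000
floor = 46
ceil = 46

floor = 46, ceil = 46


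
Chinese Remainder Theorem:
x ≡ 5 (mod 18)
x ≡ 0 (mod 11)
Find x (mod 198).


M = 18*11 = 198
M1 = M/18 = 11, M2 = M/11 = 18
M1^(-1) mod 18 = 5, M2^(-1) mod 11 = 8
x = 5*11*5 + 0*18*8 = 275
275 mod 198 = 77
Check: 77 mod 18 = 5 ✓, 77 mod 11 = 0 ✓

x ≡ 77 (mod 198)


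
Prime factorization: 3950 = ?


3950 / 2 = 1975
1975 / 5 = 395
395 / 5 = 79
79 / 79 = 1
3950 = 2 × 5^2 × 79


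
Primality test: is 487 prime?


Check divisors up to sqrt(487) = 22.0681
No divisors found.
487 is prime.

Yes, 487 is prime


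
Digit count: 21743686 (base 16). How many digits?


21743686 in base 16 = 14BC846
Number of digits = 7

7 digits (base 16)


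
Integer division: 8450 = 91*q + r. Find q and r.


8450 = 91 * 92 + 78
Check: 8372 + 78 = 8450

q = 92, r = 78


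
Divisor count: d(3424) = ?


3424 = 2^5 × 107^1
d(3424) = (5+1) × (1+1) = 12

12 divisors


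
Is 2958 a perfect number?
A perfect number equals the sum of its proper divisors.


Proper divisors of 2958: 1, 2, 3, 6, 17, 29, 34, 51, 58, 87, 102, 174, 493, 986, 1479
Sum = 1 + 2 + 3 + 6 + 17 + 29 + 34 + 51 + 58 + 87 + 102 + 174 + 493 + 986 + 1479 = 3522

No, 2958 is not perfect (3522 ≠ 2958)


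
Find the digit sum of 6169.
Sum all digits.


6 + 1 + 6 + 9 = 22


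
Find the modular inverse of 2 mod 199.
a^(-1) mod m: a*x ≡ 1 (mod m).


Use the extended Euclidean algorithm on (199, 2); each row r = 199*s + 2*t:
r=199, s=1, t=0
r=2, s=0, t=1
q=99: r=1, s=1, t=-99   [199*(1) + 2*(-99) = 1]
q=2: r=0, s=-2, t=199   [199*(-2) + 2*(199) = 0]
GCD = 1 with t = -99, so 2*(-99) ≡ 1 (mod 199)
Inverse = -99 mod 199 = 100
Check: 2 * 100 = 200 ≡ 1 (mod 199)

2^(-1) ≡ 100 (mod 199)


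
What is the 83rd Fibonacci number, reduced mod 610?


F(k) mod 610 for k=1..83:
1, 1, 2, 3, 5, 8, 13, 21, 34, 55, 89, 144, 233, 377, 0, 377, 377, 144, 521, 55, 576, 21, 597, 8, 605, 3, 608, 1, 609, 0, 609, 609, 608, 607, 605, 602, 597, 589, 576, 555, 521, 466, 377, 233, 0, 233, 233, 466, 89, 555, 34, 589, 13, 602, 5, 607, 2, 609, 1, 0, 1, 1, 2, 3, 5, 8, 13, 21, 34, 55, 89, 144, 233, 377, 0, 377, 377, 144, 521, 55, 576, 21, 597
F(83) mod 610 = 597


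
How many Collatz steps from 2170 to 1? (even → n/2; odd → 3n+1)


2170 → 1085 → 3256 → 1628 → 814 → 407 → 1222 → 611 → 1834 → 917 → 2752 → 1376 → 688 → 344 → 172 → 86 → 43 → 130 → 65 → 196 → 98 → 49 → 148 → 74 → 37 → 112 → 56 → 28 → 14 → 7 → 22 → 11 → 34 → 17 → 52 → 26 → 13 → 40 → 20 → 10 → 5 → 16 → 8 → 4 → 2 → 1
Total steps = 45

45 steps


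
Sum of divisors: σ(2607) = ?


Divisors of 2607: 1, 3, 11, 33, 79, 237, 869, 2607
Sum = 1 + 3 + 11 + 33 + 79 + 237 + 869 + 2607 = 3840

σ(2607) = 3840


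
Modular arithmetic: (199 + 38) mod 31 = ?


199 + 38 = 237
237 mod 31 = 20


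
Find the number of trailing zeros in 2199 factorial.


floor(2199/5) = 439
floor(2199/25) = 87
floor(2199/125) = 17
floor(2199/625) = 3
Total = 546

546 trailing zeros


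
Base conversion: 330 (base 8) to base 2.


330 (base 8) = 216 (decimal)
216 (decimal) = 11011000 (base 2)


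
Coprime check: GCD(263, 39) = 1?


Euclidean algorithm:
263 = 6 * 39 + 29
39 = 1 * 29 + 10
29 = 2 * 10 + 9
10 = 1 * 9 + 1
9 = 9 * 1 + 0
GCD(263, 39) = 1

Yes, coprime (GCD = 1)


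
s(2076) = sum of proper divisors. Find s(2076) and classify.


Proper divisors: 1, 2, 3, 4, 6, 12, 173, 346, 519, 692, 1038
Sum = 1 + 2 + 3 + 4 + 6 + 12 + 173 + 346 + 519 + 692 + 1038 = 2796
2796 > 2076 → abundant

s(2076) = 2796 (abundant)


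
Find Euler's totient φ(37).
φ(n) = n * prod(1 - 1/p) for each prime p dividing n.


37 = 37
Prime factors: 37
φ(37) = 37 × (1-1/37)
= 37 × 36/37 = 36

φ(37) = 36


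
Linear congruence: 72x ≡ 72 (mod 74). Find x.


GCD(72, 74) = 2 divides 72
Divide: 36x ≡ 36 (mod 37)
x ≡ 1 (mod 37)


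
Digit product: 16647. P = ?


1 × 6 × 6 × 4 × 7 = 1008


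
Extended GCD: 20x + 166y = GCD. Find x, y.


Tabular extended Euclidean (each row: r = 20*s + 166*t):
r=20, s=1, t=0
r=166, s=0, t=1
q=0: r=20, s=1, t=0   [20*(1) + 166*(0) = 20]
q=8: r=6, s=-8, t=1   [20*(-8) + 166*(1) = 6]
q=3: r=2, s=25, t=-3   [20*(25) + 166*(-3) = 2]
q=3: r=0, s=-83, t=10   [20*(-83) + 166*(10) = 0]
GCD = 2; from the row with r=2: x=25, y=-3
Check: 20*(25) + 166*(-3) = 500 - 498 = 2

GCD = 2, x = 25, y = -3


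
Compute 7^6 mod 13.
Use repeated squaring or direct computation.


7^1 mod 13 = 7
7^2 mod 13 = 10
7^3 mod 13 = 5
7^4 mod 13 = 9
7^5 mod 13 = 11
7^6 mod 13 = 12


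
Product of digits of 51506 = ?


5 × 1 × 5 × 0 × 6 = 0


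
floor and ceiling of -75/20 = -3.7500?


-75/20 = -3.7500
floor = -4
ceil = -3

floor = -4, ceil = -3


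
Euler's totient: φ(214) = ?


214 = 2 × 107
Prime factors: 2, 107
φ(214) = 214 × (1-1/2) × (1-1/107)
= 214 × 1/2 × 106/107 = 106

φ(214) = 106


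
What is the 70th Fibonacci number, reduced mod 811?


F(k) mod 811 for k=1..70:
1, 1, 2, 3, 5, 8, 13, 21, 34, 55, 89, 144, 233, 377, 610, 176, 786, 151, 126, 277, 403, 680, 272, 141, 413, 554, 156, 710, 55, 765, 9, 774, 783, 746, 718, 653, 560, 402, 151, 553, 704, 446, 339, 785, 313, 287, 600, 76, 676, 752, 617, 558, 364, 111, 475, 586, 250, 25, 275, 300, 575, 64, 639, 703, 531, 423, 143, 566, 709, 464
F(70) mod 811 = 464


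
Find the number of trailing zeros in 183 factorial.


floor(183/5) = 36
floor(183/25) = 7
floor(183/125) = 1
Total = 44

44 trailing zeros


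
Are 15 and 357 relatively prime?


Euclidean algorithm:
357 = 23 * 15 + 12
15 = 1 * 12 + 3
12 = 4 * 3 + 0
GCD(15, 357) = 3

No, not coprime (GCD = 3)


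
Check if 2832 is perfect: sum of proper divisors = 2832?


Proper divisors of 2832: 1, 2, 3, 4, 6, 8, 12, 16, 24, 48, 59, 118, 177, 236, 354, 472, 708, 944, 1416
Sum = 1 + 2 + 3 + 4 + 6 + 8 + 12 + 16 + 24 + 48 + 59 + 118 + 177 + 236 + 354 + 472 + 708 + 944 + 1416 = 4608

No, 2832 is not perfect (4608 ≠ 2832)


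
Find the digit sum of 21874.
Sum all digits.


2 + 1 + 8 + 7 + 4 = 22


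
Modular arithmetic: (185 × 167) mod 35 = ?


185 × 167 = 30895
30895 mod 35 = 25


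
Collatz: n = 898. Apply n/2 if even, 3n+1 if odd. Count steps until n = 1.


898 → 449 → 1348 → 674 → 337 → 1012 → 506 → 253 → 760 → 380 → 190 → 95 → 286 → 143 → 430 → 215 → 646 → 323 → 970 → 485 → 1456 → 728 → 364 → 182 → 91 → 274 → 137 → 412 → 206 → 103 → 310 → 155 → 466 → 233 → 700 → 350 → 175 → 526 → 263 → 790 → 395 → 1186 → 593 → 1780 → 890 → 445 → 1336 → 668 → 334 → 167 → 502 → 251 → 754 → 377 → 1132 → 566 → 283 → 850 → 425 → 1276 → 638 → 319 → 958 → 479 → 1438 → 719 → 2158 → 1079 → 3238 → 1619 → 4858 → 2429 → 7288 → 3644 → 1822 → 911 → 2734 → 1367 → 4102 → 2051 → 6154 → 3077 → 9232 → 4616 → 2308 → 1154 → 577 → 1732 → 866 → 433 → 1300 → 650 → 325 → 976 → 488 → 244 → 122 → 61 → 184 → 92 → 46 → 23 → 70 → 35 → 106 → 53 → 160 → 80 → 40 → 20 → 10 → 5 → 16 → 8 → 4 → 2 → 1
Total steps = 116

116 steps


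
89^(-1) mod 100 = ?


Use the extended Euclidean algorithm on (100, 89); each row r = 100*s + 89*t:
r=100, s=1, t=0
r=89, s=0, t=1
q=1: r=11, s=1, t=-1   [100*(1) + 89*(-1) = 11]
q=8: r=1, s=-8, t=9   [100*(-8) + 89*(9) = 1]
q=11: r=0, s=89, t=-100   [100*(89) + 89*(-100) = 0]
GCD = 1 with t = 9, so 89*(9) ≡ 1 (mod 100)
Inverse = 9 mod 100 = 9
Check: 89 * 9 = 801 ≡ 1 (mod 100)

89^(-1) ≡ 9 (mod 100)


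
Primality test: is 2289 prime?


2289 / 3 = 763 (exact division)
2289 is NOT prime.

No, 2289 is not prime


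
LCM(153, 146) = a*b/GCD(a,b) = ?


GCD(153, 146) = 1
LCM = 153*146/1 = 22338/1 = 22338

LCM = 22338


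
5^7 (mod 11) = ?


5^1 mod 11 = 5
5^2 mod 11 = 3
5^3 mod 11 = 4
5^4 mod 11 = 9
5^5 mod 11 = 1
5^6 mod 11 = 5
5^7 mod 11 = 3


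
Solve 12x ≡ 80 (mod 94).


GCD(12, 94) = 2 divides 80
Divide: 6x ≡ 40 (mod 47)
x ≡ 38 (mod 47)


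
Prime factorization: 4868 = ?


4868 / 2 = 2434
2434 / 2 = 1217
1217 / 1217 = 1
4868 = 2^2 × 1217


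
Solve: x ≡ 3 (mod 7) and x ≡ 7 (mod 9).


M = 7*9 = 63
M1 = M/7 = 9, M2 = M/9 = 7
M1^(-1) mod 7 = 4, M2^(-1) mod 9 = 4
x = 3*9*4 + 7*7*4 = 304
304 mod 63 = 52
Check: 52 mod 7 = 3 ✓, 52 mod 9 = 7 ✓

x ≡ 52 (mod 63)


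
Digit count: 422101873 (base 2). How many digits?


422101873 in base 2 = 11001001010001100001101110001
Number of digits = 29

29 digits (base 2)


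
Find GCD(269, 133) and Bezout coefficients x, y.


Tabular extended Euclidean (each row: r = 269*s + 133*t):
r=269, s=1, t=0
r=133, s=0, t=1
q=2: r=3, s=1, t=-2   [269*(1) + 133*(-2) = 3]
q=44: r=1, s=-44, t=89   [269*(-44) + 133*(89) = 1]
q=3: r=0, s=133, t=-269   [269*(133) + 133*(-269) = 0]
GCD = 1; from the row with r=1: x=-44, y=89
Check: 269*(-44) + 133*(89) = -11836 + 11837 = 1

GCD = 1, x = -44, y = 89


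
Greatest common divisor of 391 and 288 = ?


391 = 1 * 288 + 103
288 = 2 * 103 + 82
103 = 1 * 82 + 21
82 = 3 * 21 + 19
21 = 1 * 19 + 2
19 = 9 * 2 + 1
2 = 2 * 1 + 0
GCD = 1


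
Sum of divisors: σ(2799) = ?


Divisors of 2799: 1, 3, 9, 311, 933, 2799
Sum = 1 + 3 + 9 + 311 + 933 + 2799 = 4056

σ(2799) = 4056


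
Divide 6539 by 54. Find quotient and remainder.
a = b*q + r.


6539 = 54 * 121 + 5
Check: 6534 + 5 = 6539

q = 121, r = 5


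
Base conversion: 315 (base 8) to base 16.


315 (base 8) = 205 (decimal)
205 (decimal) = CD (base 16)


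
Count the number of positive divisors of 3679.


3679 = 13^1 × 283^1
d(3679) = (1+1) × (1+1) = 4

4 divisors


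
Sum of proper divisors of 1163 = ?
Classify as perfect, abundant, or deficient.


Proper divisors: 1
Sum = 1 = 1
1 < 1163 → deficient

s(1163) = 1 (deficient)


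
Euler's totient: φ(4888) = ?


4888 = 2^3 × 13 × 47
Prime factors: 2, 13, 47
φ(4888) = 4888 × (1-1/2) × (1-1/13) × (1-1/47)
= 4888 × 1/2 × 12/13 × 46/47 = 2208

φ(4888) = 2208


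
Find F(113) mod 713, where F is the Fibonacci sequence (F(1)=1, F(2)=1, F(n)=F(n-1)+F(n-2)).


F(k) mod 713 for k=1..113:
1, 1, 2, 3, 5, 8, 13, 21, 34, 55, 89, 144, 233, 377, 610, 274, 171, 445, 616, 348, 251, 599, 137, 23, 160, 183, 343, 526, 156, 682, 125, 94, 219, 313, 532, 132, 664, 83, 34, 117, 151, 268, 419, 687, 393, 367, 47, 414, 461, 162, 623, 72, 695, 54, 36, 90, 126, 216, 342, 558, 187, 32, 219, 251, 470, 8, 478, 486, 251, 24, 275, 299, 574, 160, 21, 181, 202, 383, 585, 255, 127, 382, 509, 178, 687, 152, 126, 278, 404, 682, 373, 342, 2, 344, 346, 690, 323, 300, 623, 210, 120, 330, 450, 67, 517, 584, 388, 259, 647, 193, 127, 320, 447
F(113) mod 713 = 447


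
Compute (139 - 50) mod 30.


139 - 50 = 89
89 mod 30 = 29


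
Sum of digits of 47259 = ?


4 + 7 + 2 + 5 + 9 = 27


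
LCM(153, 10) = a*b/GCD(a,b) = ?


GCD(153, 10) = 1
LCM = 153*10/1 = 1530/1 = 1530

LCM = 1530


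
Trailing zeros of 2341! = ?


floor(2341/5) = 468
floor(2341/25) = 93
floor(2341/125) = 18
floor(2341/625) = 3
Total = 582

582 trailing zeros


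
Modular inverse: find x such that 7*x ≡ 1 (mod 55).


Use the extended Euclidean algorithm on (55, 7); each row r = 55*s + 7*t:
r=55, s=1, t=0
r=7, s=0, t=1
q=7: r=6, s=1, t=-7   [55*(1) + 7*(-7) = 6]
q=1: r=1, s=-1, t=8   [55*(-1) + 7*(8) = 1]
q=6: r=0, s=7, t=-55   [55*(7) + 7*(-55) = 0]
GCD = 1 with t = 8, so 7*(8) ≡ 1 (mod 55)
Inverse = 8 mod 55 = 8
Check: 7 * 8 = 56 ≡ 1 (mod 55)

7^(-1) ≡ 8 (mod 55)


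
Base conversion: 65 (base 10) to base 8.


65 (base 10) = 65 (decimal)
65 (decimal) = 101 (base 8)


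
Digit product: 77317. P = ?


7 × 7 × 3 × 1 × 7 = 1029


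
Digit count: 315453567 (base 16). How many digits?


315453567 in base 16 = 12CD707F
Number of digits = 8

8 digits (base 16)


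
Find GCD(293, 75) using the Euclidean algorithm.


293 = 3 * 75 + 68
75 = 1 * 68 + 7
68 = 9 * 7 + 5
7 = 1 * 5 + 2
5 = 2 * 2 + 1
2 = 2 * 1 + 0
GCD = 1


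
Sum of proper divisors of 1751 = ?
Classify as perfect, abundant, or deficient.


Proper divisors: 1, 17, 103
Sum = 1 + 17 + 103 = 121
121 < 1751 → deficient

s(1751) = 121 (deficient)


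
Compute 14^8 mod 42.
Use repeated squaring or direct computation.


14^1 mod 42 = 14
14^2 mod 42 = 28
14^3 mod 42 = 14
14^4 mod 42 = 28
14^5 mod 42 = 14
14^6 mod 42 = 28
14^7 mod 42 = 14
14^8 mod 42 = 28


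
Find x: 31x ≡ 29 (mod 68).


GCD(31, 68) = 1, unique solution
a^(-1) mod 68 = 11
x = 11 * 29 mod 68 = 47

x ≡ 47 (mod 68)


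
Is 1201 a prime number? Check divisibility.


Check divisors up to sqrt(1201) = 34.6554
No divisors found.
1201 is prime.

Yes, 1201 is prime


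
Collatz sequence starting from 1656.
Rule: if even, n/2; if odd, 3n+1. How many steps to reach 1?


1656 → 828 → 414 → 207 → 622 → 311 → 934 → 467 → 1402 → 701 → 2104 → 1052 → 526 → 263 → 790 → 395 → 1186 → 593 → 1780 → 890 → 445 → 1336 → 668 → 334 → 167 → 502 → 251 → 754 → 377 → 1132 → 566 → 283 → 850 → 425 → 1276 → 638 → 319 → 958 → 479 → 1438 → 719 → 2158 → 1079 → 3238 → 1619 → 4858 → 2429 → 7288 → 3644 → 1822 → 911 → 2734 → 1367 → 4102 → 2051 → 6154 → 3077 → 9232 → 4616 → 2308 → 1154 → 577 → 1732 → 866 → 433 → 1300 → 650 → 325 → 976 → 488 → 244 → 122 → 61 → 184 → 92 → 46 → 23 → 70 → 35 → 106 → 53 → 160 → 80 → 40 → 20 → 10 → 5 → 16 → 8 → 4 → 2 → 1
Total steps = 91

91 steps


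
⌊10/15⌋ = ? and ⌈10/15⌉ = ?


10/15 = 0.6667
floor = 0
ceil = 1

floor = 0, ceil = 1


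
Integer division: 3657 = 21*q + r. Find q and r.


3657 = 21 * 174 + 3
Check: 3654 + 3 = 3657

q = 174, r = 3


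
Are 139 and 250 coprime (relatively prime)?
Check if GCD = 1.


Euclidean algorithm:
250 = 1 * 139 + 111
139 = 1 * 111 + 28
111 = 3 * 28 + 27
28 = 1 * 27 + 1
27 = 27 * 1 + 0
GCD(139, 250) = 1

Yes, coprime (GCD = 1)


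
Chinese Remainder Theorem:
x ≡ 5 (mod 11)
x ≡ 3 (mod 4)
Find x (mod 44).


M = 11*4 = 44
M1 = M/11 = 4, M2 = M/4 = 11
M1^(-1) mod 11 = 3, M2^(-1) mod 4 = 3
x = 5*4*3 + 3*11*3 = 159
159 mod 44 = 27
Check: 27 mod 11 = 5 ✓, 27 mod 4 = 3 ✓

x ≡ 27 (mod 44)


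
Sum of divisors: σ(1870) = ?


Divisors of 1870: 1, 2, 5, 10, 11, 17, 22, 34, 55, 85, 110, 170, 187, 374, 935, 1870
Sum = 1 + 2 + 5 + 10 + 11 + 17 + 22 + 34 + 55 + 85 + 110 + 170 + 187 + 374 + 935 + 1870 = 3888

σ(1870) = 3888


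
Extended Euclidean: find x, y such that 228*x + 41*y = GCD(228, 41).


Tabular extended Euclidean (each row: r = 228*s + 41*t):
r=228, s=1, t=0
r=41, s=0, t=1
q=5: r=23, s=1, t=-5   [228*(1) + 41*(-5) = 23]
q=1: r=18, s=-1, t=6   [228*(-1) + 41*(6) = 18]
q=1: r=5, s=2, t=-11   [228*(2) + 41*(-11) = 5]
q=3: r=3, s=-7, t=39   [228*(-7) + 41*(39) = 3]
q=1: r=2, s=9, t=-50   [228*(9) + 41*(-50) = 2]
q=1: r=1, s=-16, t=89   [228*(-16) + 41*(89) = 1]
q=2: r=0, s=41, t=-228   [228*(41) + 41*(-228) = 0]
GCD = 1; from the row with r=1: x=-16, y=89
Check: 228*(-16) + 41*(89) = -3648 + 3649 = 1

GCD = 1, x = -16, y = 89


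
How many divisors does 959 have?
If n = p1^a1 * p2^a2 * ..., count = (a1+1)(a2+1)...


959 = 7^1 × 137^1
d(959) = (1+1) × (1+1) = 4

4 divisors


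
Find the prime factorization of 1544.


1544 / 2 = 772
772 / 2 = 386
386 / 2 = 193
193 / 193 = 1
1544 = 2^3 × 193


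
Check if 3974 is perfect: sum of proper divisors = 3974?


Proper divisors of 3974: 1, 2, 1987
Sum = 1 + 2 + 1987 = 1990

No, 3974 is not perfect (1990 ≠ 3974)


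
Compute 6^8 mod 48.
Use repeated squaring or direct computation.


6^1 mod 48 = 6
6^2 mod 48 = 36
6^3 mod 48 = 24
6^4 mod 48 = 0
6^5 mod 48 = 0
6^6 mod 48 = 0
6^7 mod 48 = 0
6^8 mod 48 = 0


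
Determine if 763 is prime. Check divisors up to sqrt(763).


763 / 7 = 109 (exact division)
763 is NOT prime.

No, 763 is not prime


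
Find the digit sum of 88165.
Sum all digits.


8 + 8 + 1 + 6 + 5 = 28


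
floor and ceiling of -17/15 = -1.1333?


-17/15 = -1.1333
floor = -2
ceil = -1

floor = -2, ceil = -1


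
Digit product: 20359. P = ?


2 × 0 × 3 × 5 × 9 = 0


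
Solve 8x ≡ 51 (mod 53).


GCD(8, 53) = 1, unique solution
a^(-1) mod 53 = 20
x = 20 * 51 mod 53 = 13

x ≡ 13 (mod 53)


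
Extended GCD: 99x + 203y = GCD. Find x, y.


Tabular extended Euclidean (each row: r = 99*s + 203*t):
r=99, s=1, t=0
r=203, s=0, t=1
q=0: r=99, s=1, t=0   [99*(1) + 203*(0) = 99]
q=2: r=5, s=-2, t=1   [99*(-2) + 203*(1) = 5]
q=19: r=4, s=39, t=-19   [99*(39) + 203*(-19) = 4]
q=1: r=1, s=-41, t=20   [99*(-41) + 203*(20) = 1]
q=4: r=0, s=203, t=-99   [99*(203) + 203*(-99) = 0]
GCD = 1; from the row with r=1: x=-41, y=20
Check: 99*(-41) + 203*(20) = -4059 + 4060 = 1

GCD = 1, x = -41, y = 20


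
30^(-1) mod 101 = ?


Use the extended Euclidean algorithm on (101, 30); each row r = 101*s + 30*t:
r=101, s=1, t=0
r=30, s=0, t=1
q=3: r=11, s=1, t=-3   [101*(1) + 30*(-3) = 11]
q=2: r=8, s=-2, t=7   [101*(-2) + 30*(7) = 8]
q=1: r=3, s=3, t=-10   [101*(3) + 30*(-10) = 3]
q=2: r=2, s=-8, t=27   [101*(-8) + 30*(27) = 2]
q=1: r=1, s=11, t=-37   [101*(11) + 30*(-37) = 1]
q=2: r=0, s=-30, t=101   [101*(-30) + 30*(101) = 0]
GCD = 1 with t = -37, so 30*(-37) ≡ 1 (mod 101)
Inverse = -37 mod 101 = 64
Check: 30 * 64 = 1920 ≡ 1 (mod 101)

30^(-1) ≡ 64 (mod 101)


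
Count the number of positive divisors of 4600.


4600 = 2^3 × 5^2 × 23^1
d(4600) = (3+1) × (2+1) × (1+1) = 24

24 divisors


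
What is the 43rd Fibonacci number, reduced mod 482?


F(k) mod 482 for k=1..43:
1, 1, 2, 3, 5, 8, 13, 21, 34, 55, 89, 144, 233, 377, 128, 23, 151, 174, 325, 17, 342, 359, 219, 96, 315, 411, 244, 173, 417, 108, 43, 151, 194, 345, 57, 402, 459, 379, 356, 253, 127, 380, 25
F(43) mod 482 = 25


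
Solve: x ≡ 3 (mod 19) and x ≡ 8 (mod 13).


M = 19*13 = 247
M1 = M/19 = 13, M2 = M/13 = 19
M1^(-1) mod 19 = 3, M2^(-1) mod 13 = 11
x = 3*13*3 + 8*19*11 = 1789
1789 mod 247 = 60
Check: 60 mod 19 = 3 ✓, 60 mod 13 = 8 ✓

x ≡ 60 (mod 247)


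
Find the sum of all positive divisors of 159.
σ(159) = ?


Divisors of 159: 1, 3, 53, 159
Sum = 1 + 3 + 53 + 159 = 216

σ(159) = 216


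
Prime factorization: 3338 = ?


3338 / 2 = 1669
1669 / 1669 = 1
3338 = 2 × 1669


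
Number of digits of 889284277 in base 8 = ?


889284277 in base 8 = 6500263265
Number of digits = 10

10 digits (base 8)


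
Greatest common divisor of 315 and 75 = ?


315 = 4 * 75 + 15
75 = 5 * 15 + 0
GCD = 15


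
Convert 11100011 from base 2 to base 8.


11100011 (base 2) = 227 (decimal)
227 (decimal) = 343 (base 8)


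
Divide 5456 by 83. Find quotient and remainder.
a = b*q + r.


5456 = 83 * 65 + 61
Check: 5395 + 61 = 5456

q = 65, r = 61


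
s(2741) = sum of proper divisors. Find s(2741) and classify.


Proper divisors: 1
Sum = 1 = 1
1 < 2741 → deficient

s(2741) = 1 (deficient)


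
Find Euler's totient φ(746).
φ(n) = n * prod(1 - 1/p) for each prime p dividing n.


746 = 2 × 373
Prime factors: 2, 373
φ(746) = 746 × (1-1/2) × (1-1/373)
= 746 × 1/2 × 372/373 = 372

φ(746) = 372


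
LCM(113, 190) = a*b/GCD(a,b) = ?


GCD(113, 190) = 1
LCM = 113*190/1 = 21470/1 = 21470

LCM = 21470


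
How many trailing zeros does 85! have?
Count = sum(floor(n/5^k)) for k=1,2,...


floor(85/5) = 17
floor(85/25) = 3
Total = 20

20 trailing zeros


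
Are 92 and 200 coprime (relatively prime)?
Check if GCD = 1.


Euclidean algorithm:
200 = 2 * 92 + 16
92 = 5 * 16 + 12
16 = 1 * 12 + 4
12 = 3 * 4 + 0
GCD(92, 200) = 4

No, not coprime (GCD = 4)


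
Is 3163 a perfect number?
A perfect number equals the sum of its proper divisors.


Proper divisors of 3163: 1
Sum = 1 = 1

No, 3163 is not perfect (1 ≠ 3163)


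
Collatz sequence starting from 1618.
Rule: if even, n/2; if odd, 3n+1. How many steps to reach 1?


1618 → 809 → 2428 → 1214 → 607 → 1822 → 911 → 2734 → 1367 → 4102 → 2051 → 6154 → 3077 → 9232 → 4616 → 2308 → 1154 → 577 → 1732 → 866 → 433 → 1300 → 650 → 325 → 976 → 488 → 244 → 122 → 61 → 184 → 92 → 46 → 23 → 70 → 35 → 106 → 53 → 160 → 80 → 40 → 20 → 10 → 5 → 16 → 8 → 4 → 2 → 1
Total steps = 47

47 steps


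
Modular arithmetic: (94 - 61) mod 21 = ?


94 - 61 = 33
33 mod 21 = 12


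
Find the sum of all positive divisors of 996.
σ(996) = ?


Divisors of 996: 1, 2, 3, 4, 6, 12, 83, 166, 249, 332, 498, 996
Sum = 1 + 2 + 3 + 4 + 6 + 12 + 83 + 166 + 249 + 332 + 498 + 996 = 2352

σ(996) = 2352


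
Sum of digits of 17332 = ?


1 + 7 + 3 + 3 + 2 = 16


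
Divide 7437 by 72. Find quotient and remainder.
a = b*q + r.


7437 = 72 * 103 + 21
Check: 7416 + 21 = 7437

q = 103, r = 21


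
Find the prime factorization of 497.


497 / 7 = 71
71 / 71 = 1
497 = 7 × 71


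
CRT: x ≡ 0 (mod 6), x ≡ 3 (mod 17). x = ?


M = 6*17 = 102
M1 = M/6 = 17, M2 = M/17 = 6
M1^(-1) mod 6 = 5, M2^(-1) mod 17 = 3
x = 0*17*5 + 3*6*3 = 54
54 mod 102 = 54
Check: 54 mod 6 = 0 ✓, 54 mod 17 = 3 ✓

x ≡ 54 (mod 102)


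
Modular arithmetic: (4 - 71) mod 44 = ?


4 - 71 = -67
-67 mod 44 = 21


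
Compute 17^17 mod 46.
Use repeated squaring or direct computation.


17^1 mod 46 = 17
17^2 mod 46 = 13
17^3 mod 46 = 37
17^4 mod 46 = 31
17^5 mod 46 = 21
17^6 mod 46 = 35
17^7 mod 46 = 43
17^8 mod 46 = 41
17^9 mod 46 = 7
17^10 mod 46 = 27
17^11 mod 46 = 45
17^12 mod 46 = 29
17^13 mod 46 = 33
17^14 mod 46 = 9
17^15 mod 46 = 15
17^16 mod 46 = 25
17^17 mod 46 = 11


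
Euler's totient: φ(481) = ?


481 = 13 × 37
Prime factors: 13, 37
φ(481) = 481 × (1-1/13) × (1-1/37)
= 481 × 12/13 × 36/37 = 432

φ(481) = 432


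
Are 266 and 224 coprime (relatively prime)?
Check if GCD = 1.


Euclidean algorithm:
266 = 1 * 224 + 42
224 = 5 * 42 + 14
42 = 3 * 14 + 0
GCD(266, 224) = 14

No, not coprime (GCD = 14)


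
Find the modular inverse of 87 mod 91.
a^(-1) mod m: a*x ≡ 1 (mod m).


Use the extended Euclidean algorithm on (91, 87); each row r = 91*s + 87*t:
r=91, s=1, t=0
r=87, s=0, t=1
q=1: r=4, s=1, t=-1   [91*(1) + 87*(-1) = 4]
q=21: r=3, s=-21, t=22   [91*(-21) + 87*(22) = 3]
q=1: r=1, s=22, t=-23   [91*(22) + 87*(-23) = 1]
q=3: r=0, s=-87, t=91   [91*(-87) + 87*(91) = 0]
GCD = 1 with t = -23, so 87*(-23) ≡ 1 (mod 91)
Inverse = -23 mod 91 = 68
Check: 87 * 68 = 5916 ≡ 1 (mod 91)

87^(-1) ≡ 68 (mod 91)


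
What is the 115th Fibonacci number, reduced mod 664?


F(k) mod 664 for k=1..115:
1, 1, 2, 3, 5, 8, 13, 21, 34, 55, 89, 144, 233, 377, 610, 323, 269, 592, 197, 125, 322, 447, 105, 552, 657, 545, 538, 419, 293, 48, 341, 389, 66, 455, 521, 312, 169, 481, 650, 467, 453, 256, 45, 301, 346, 647, 329, 312, 641, 289, 266, 555, 157, 48, 205, 253, 458, 47, 505, 552, 393, 281, 10, 291, 301, 592, 229, 157, 386, 543, 265, 144, 409, 553, 298, 187, 485, 8, 493, 501, 330, 167, 497, 0, 497, 497, 330, 163, 493, 656, 485, 477, 298, 111, 409, 520, 265, 121, 386, 507, 229, 72, 301, 373, 10, 383, 393, 112, 505, 617, 458, 411, 205, 616, 157
F(115) mod 664 = 157


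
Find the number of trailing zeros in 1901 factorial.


floor(1901/5) = 380
floor(1901/25) = 76
floor(1901/125) = 15
floor(1901/625) = 3
Total = 474

474 trailing zeros


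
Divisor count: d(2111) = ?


2111 = 2111^1
d(2111) = (1+1) = 2

2 divisors


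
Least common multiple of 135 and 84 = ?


GCD(135, 84) = 3
LCM = 135*84/3 = 11340/3 = 3780

LCM = 3780


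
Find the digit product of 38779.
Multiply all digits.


3 × 8 × 7 × 7 × 9 = 10584


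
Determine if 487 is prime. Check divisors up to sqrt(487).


Check divisors up to sqrt(487) = 22.0681
No divisors found.
487 is prime.

Yes, 487 is prime


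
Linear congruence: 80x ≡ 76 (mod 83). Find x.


GCD(80, 83) = 1, unique solution
a^(-1) mod 83 = 55
x = 55 * 76 mod 83 = 30

x ≡ 30 (mod 83)


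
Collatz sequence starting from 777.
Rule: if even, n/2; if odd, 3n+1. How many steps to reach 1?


777 → 2332 → 1166 → 583 → 1750 → 875 → 2626 → 1313 → 3940 → 1970 → 985 → 2956 → 1478 → 739 → 2218 → 1109 → 3328 → 1664 → 832 → 416 → 208 → 104 → 52 → 26 → 13 → 40 → 20 → 10 → 5 → 16 → 8 → 4 → 2 → 1
Total steps = 33

33 steps


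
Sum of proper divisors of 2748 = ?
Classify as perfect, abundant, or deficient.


Proper divisors: 1, 2, 3, 4, 6, 12, 229, 458, 687, 916, 1374
Sum = 1 + 2 + 3 + 4 + 6 + 12 + 229 + 458 + 687 + 916 + 1374 = 3692
3692 > 2748 → abundant

s(2748) = 3692 (abundant)


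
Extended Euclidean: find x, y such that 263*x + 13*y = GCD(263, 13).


Tabular extended Euclidean (each row: r = 263*s + 13*t):
r=263, s=1, t=0
r=13, s=0, t=1
q=20: r=3, s=1, t=-20   [263*(1) + 13*(-20) = 3]
q=4: r=1, s=-4, t=81   [263*(-4) + 13*(81) = 1]
q=3: r=0, s=13, t=-263   [263*(13) + 13*(-263) = 0]
GCD = 1; from the row with r=1: x=-4, y=81
Check: 263*(-4) + 13*(81) = -1052 + 1053 = 1

GCD = 1, x = -4, y = 81


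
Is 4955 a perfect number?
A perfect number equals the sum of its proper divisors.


Proper divisors of 4955: 1, 5, 991
Sum = 1 + 5 + 991 = 997

No, 4955 is not perfect (997 ≠ 4955)
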